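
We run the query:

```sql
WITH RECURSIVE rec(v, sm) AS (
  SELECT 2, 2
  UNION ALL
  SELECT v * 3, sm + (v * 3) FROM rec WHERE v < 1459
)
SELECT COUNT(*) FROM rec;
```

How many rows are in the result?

Base: v=2, sm=2.
Iteration 1: 2 < 1459 holds -> v = 2 * 3 = 6, sm = 2 + 6 = 8.
Iteration 2: 6 < 1459 holds -> v = 6 * 3 = 18, sm = 8 + 18 = 26.
Iteration 3: 18 < 1459 holds -> v = 18 * 3 = 54, sm = 26 + 54 = 80.
Iteration 4: 54 < 1459 holds -> v = 54 * 3 = 162, sm = 80 + 162 = 242.
Iteration 5: 162 < 1459 holds -> v = 162 * 3 = 486, sm = 242 + 486 = 728.
Iteration 6: 486 < 1459 holds -> v = 486 * 3 = 1458, sm = 728 + 1458 = 2186.
Iteration 7: 1458 < 1459 holds -> v = 1458 * 3 = 4374, sm = 2186 + 4374 = 6560.
Iteration 8: 4374 < 1459 fails; recursion stops.
Total rows emitted: 8.

8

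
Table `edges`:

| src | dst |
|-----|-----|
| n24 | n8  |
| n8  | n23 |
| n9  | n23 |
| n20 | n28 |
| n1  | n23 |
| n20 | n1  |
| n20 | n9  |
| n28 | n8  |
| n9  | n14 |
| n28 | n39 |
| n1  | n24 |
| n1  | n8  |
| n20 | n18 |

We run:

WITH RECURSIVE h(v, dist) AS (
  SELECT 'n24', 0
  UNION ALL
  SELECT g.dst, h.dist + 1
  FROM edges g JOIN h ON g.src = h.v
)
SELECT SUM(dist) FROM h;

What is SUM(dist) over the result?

3

Base: (n24, dist=0).
Iteration 1: edges from {n24} -> (n8, dist=1).
Iteration 2: edges from {n8} -> (n23, dist=2).
Iteration 3: no outgoing edges from {n23}; recursion stops.
SUM(dist) = 0 + 1 + 2 = 3.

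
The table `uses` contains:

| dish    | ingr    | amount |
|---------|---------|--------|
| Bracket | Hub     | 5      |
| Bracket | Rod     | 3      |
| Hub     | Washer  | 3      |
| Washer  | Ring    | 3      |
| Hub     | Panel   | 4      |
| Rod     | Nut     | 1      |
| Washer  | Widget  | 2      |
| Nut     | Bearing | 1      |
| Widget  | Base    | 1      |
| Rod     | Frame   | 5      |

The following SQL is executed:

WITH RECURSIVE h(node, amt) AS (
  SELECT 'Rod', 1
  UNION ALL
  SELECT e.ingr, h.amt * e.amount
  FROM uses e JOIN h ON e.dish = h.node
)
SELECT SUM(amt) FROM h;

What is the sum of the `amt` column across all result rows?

Base: (Rod, amt=1).
Iteration 1: components of {Rod} -> Frame = 1*5 = 5, Nut = 1*1 = 1.
Iteration 2: components of {Frame,Nut} -> Bearing = 1*1 = 1.
Iteration 3: no further components; recursion stops.
SUM(amt) = 1 + 1 + 5 + 1 = 8.

8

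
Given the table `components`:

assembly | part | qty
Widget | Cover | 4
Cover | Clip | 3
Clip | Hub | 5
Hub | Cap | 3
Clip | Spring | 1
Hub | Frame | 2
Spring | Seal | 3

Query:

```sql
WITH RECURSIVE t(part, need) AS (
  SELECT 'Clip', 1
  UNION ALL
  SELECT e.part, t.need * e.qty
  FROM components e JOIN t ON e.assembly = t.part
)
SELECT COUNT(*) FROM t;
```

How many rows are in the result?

Base: (Clip, need=1).
Iteration 1: components of {Clip} -> Hub = 1*5 = 5, Spring = 1*1 = 1.
Iteration 2: components of {Hub,Spring} -> Cap = 5*3 = 15, Frame = 5*2 = 10, Seal = 1*3 = 3.
Iteration 3: no further components; recursion stops.
Total rows emitted: 6.

6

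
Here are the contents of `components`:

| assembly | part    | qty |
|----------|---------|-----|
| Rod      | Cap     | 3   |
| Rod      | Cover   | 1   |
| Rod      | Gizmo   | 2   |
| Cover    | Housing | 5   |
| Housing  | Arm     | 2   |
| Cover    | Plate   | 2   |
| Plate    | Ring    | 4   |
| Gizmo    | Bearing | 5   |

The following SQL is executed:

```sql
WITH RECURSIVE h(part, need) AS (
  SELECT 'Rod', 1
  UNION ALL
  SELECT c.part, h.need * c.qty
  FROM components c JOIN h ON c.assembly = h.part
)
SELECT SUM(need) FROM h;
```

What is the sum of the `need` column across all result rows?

Base: (Rod, need=1).
Iteration 1: components of {Rod} -> Cap = 1*3 = 3, Cover = 1*1 = 1, Gizmo = 1*2 = 2.
Iteration 2: components of {Cap,Cover,Gizmo} -> Bearing = 2*5 = 10, Housing = 1*5 = 5, Plate = 1*2 = 2.
Iteration 3: components of {Bearing,Housing,Plate} -> Arm = 5*2 = 10, Ring = 2*4 = 8.
Iteration 4: no further components; recursion stops.
SUM(need) = 1 + 3 + 1 + 2 + 5 + 2 + 10 + 10 + 8 = 42.

42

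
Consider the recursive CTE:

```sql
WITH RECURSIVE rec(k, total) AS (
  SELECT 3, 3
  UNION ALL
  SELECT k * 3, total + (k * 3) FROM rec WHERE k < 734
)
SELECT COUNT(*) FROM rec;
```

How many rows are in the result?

Base: k=3, total=3.
Iteration 1: 3 < 734 holds -> k = 3 * 3 = 9, total = 3 + 9 = 12.
Iteration 2: 9 < 734 holds -> k = 9 * 3 = 27, total = 12 + 27 = 39.
Iteration 3: 27 < 734 holds -> k = 27 * 3 = 81, total = 39 + 81 = 120.
Iteration 4: 81 < 734 holds -> k = 81 * 3 = 243, total = 120 + 243 = 363.
Iteration 5: 243 < 734 holds -> k = 243 * 3 = 729, total = 363 + 729 = 1092.
Iteration 6: 729 < 734 holds -> k = 729 * 3 = 2187, total = 1092 + 2187 = 3279.
Iteration 7: 2187 < 734 fails; recursion stops.
Total rows emitted: 7.

7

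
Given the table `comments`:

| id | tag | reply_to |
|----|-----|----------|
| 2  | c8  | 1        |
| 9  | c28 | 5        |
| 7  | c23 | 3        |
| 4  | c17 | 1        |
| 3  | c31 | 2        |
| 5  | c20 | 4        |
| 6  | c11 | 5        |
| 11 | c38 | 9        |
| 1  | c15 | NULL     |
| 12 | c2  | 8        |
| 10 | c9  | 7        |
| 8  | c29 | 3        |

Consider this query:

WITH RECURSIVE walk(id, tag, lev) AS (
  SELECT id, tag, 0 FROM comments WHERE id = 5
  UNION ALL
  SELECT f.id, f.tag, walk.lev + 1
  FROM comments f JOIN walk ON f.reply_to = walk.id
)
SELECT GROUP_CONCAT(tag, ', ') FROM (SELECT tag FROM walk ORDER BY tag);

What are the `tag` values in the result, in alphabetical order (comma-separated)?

c11, c20, c28, c38

Base: id=5 (c20) at lev 0.
Iteration 1: rows with reply_to in {5} -> c11 (id 6, lev 1), c28 (id 9, lev 1).
Iteration 2: rows with reply_to in {6,9} -> c38 (id 11, lev 2).
Iteration 3: no rows with reply_to in {11}; recursion stops.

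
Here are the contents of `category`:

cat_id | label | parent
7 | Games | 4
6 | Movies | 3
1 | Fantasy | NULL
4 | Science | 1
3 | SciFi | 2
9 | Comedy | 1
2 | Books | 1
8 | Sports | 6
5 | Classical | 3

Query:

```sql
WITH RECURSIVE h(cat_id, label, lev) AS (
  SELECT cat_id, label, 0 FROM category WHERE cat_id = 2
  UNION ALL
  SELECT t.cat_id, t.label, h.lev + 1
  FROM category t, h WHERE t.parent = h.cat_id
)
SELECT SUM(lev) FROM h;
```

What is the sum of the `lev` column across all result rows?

8

Base: cat_id=2 (Books) at lev 0.
Iteration 1: rows with parent in {2} -> SciFi (id 3, lev 1).
Iteration 2: rows with parent in {3} -> Classical (id 5, lev 2), Movies (id 6, lev 2).
Iteration 3: rows with parent in {5,6} -> Sports (id 8, lev 3).
Iteration 4: no rows with parent in {8}; recursion stops.
SUM(lev) = 0 + 1 + 2 + 2 + 3 = 8.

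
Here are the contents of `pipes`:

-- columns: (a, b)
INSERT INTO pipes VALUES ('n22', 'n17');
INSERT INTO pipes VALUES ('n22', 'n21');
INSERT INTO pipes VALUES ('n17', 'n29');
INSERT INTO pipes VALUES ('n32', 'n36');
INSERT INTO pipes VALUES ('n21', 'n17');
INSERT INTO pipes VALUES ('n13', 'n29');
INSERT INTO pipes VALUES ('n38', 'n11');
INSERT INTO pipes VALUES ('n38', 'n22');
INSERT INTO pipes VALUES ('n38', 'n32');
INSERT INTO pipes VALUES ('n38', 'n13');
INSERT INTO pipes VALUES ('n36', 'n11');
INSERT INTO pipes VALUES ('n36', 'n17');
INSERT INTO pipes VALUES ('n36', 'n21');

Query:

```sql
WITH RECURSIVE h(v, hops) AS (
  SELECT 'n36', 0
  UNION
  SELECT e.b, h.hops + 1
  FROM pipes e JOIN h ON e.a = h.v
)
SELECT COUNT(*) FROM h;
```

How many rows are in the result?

Base: (n36, hops=0).
Iteration 1: edges from {n36} -> (n11, hops=1), (n17, hops=1), (n21, hops=1).
Iteration 2: edges from {n11,n17,n21} -> (n17, hops=2), (n29, hops=2).
Iteration 3: edges from {n17,n29} -> (n29, hops=3).
Iteration 4: no outgoing edges from {n29}; recursion stops.
Total rows emitted: 7.

7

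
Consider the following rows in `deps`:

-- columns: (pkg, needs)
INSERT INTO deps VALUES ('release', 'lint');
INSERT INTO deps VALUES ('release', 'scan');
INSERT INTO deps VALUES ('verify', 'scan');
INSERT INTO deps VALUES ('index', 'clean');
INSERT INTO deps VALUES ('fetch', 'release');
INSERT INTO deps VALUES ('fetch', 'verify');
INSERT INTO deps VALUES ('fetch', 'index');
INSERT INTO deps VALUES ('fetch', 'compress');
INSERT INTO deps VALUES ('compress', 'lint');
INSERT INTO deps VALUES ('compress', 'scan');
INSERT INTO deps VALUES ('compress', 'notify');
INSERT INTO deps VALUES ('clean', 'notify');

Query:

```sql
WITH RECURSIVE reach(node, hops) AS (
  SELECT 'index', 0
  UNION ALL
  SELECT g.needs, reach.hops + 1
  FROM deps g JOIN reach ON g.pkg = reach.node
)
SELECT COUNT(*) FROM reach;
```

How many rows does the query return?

Base: (index, hops=0).
Iteration 1: edges from {index} -> (clean, hops=1).
Iteration 2: edges from {clean} -> (notify, hops=2).
Iteration 3: no outgoing edges from {notify}; recursion stops.
Total rows emitted: 3.

3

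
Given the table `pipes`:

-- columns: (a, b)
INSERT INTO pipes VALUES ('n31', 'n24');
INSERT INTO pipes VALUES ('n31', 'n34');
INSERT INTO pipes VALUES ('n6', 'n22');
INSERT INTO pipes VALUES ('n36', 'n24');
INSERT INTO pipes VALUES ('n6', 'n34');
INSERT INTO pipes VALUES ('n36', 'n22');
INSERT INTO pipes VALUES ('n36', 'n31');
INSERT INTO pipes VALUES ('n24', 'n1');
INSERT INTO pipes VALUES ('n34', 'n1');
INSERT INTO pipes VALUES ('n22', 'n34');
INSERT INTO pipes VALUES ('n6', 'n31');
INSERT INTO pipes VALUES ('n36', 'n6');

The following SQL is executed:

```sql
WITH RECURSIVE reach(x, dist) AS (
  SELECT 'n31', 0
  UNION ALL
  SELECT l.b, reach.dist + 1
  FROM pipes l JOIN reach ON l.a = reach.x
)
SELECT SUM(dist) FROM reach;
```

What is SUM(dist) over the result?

Base: (n31, dist=0).
Iteration 1: edges from {n31} -> (n24, dist=1), (n34, dist=1).
Iteration 2: edges from {n24,n34} -> (n1, dist=2) x2. [UNION ALL keeps all 2 new rows, including repeats]
Iteration 3: no outgoing edges from {n1}; recursion stops.
SUM(dist) = 0 + 1 + 1 + 2 + 2 = 6.

6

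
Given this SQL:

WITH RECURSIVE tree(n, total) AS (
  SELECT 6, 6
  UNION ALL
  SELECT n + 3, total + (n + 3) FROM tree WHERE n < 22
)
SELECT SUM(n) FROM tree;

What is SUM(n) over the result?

105

Base: n=6, total=6.
Iteration 1: 6 < 22 holds -> n = 6 + 3 = 9, total = 6 + 9 = 15.
Iteration 2: 9 < 22 holds -> n = 9 + 3 = 12, total = 15 + 12 = 27.
Iteration 3: 12 < 22 holds -> n = 12 + 3 = 15, total = 27 + 15 = 42.
Iteration 4: 15 < 22 holds -> n = 15 + 3 = 18, total = 42 + 18 = 60.
Iteration 5: 18 < 22 holds -> n = 18 + 3 = 21, total = 60 + 21 = 81.
Iteration 6: 21 < 22 holds -> n = 21 + 3 = 24, total = 81 + 24 = 105.
Iteration 7: 24 < 22 fails; recursion stops.
SUM(n) = 6 + 9 + 12 + 15 + 18 + 21 + 24 = 105.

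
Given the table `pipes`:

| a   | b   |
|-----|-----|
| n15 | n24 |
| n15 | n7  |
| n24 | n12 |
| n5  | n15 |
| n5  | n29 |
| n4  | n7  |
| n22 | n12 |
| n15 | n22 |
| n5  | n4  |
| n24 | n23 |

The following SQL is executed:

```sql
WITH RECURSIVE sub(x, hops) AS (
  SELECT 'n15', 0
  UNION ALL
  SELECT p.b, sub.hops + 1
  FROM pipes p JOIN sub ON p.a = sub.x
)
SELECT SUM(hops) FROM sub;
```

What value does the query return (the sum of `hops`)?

Base: (n15, hops=0).
Iteration 1: edges from {n15} -> (n22, hops=1), (n24, hops=1), (n7, hops=1).
Iteration 2: edges from {n22,n24,n7} -> (n12, hops=2) x2, (n23, hops=2). [UNION ALL keeps all 3 new rows, including repeats]
Iteration 3: no outgoing edges from {n12,n23}; recursion stops.
SUM(hops) = 0 + 1 + 1 + 1 + 2 + 2 + 2 = 9.

9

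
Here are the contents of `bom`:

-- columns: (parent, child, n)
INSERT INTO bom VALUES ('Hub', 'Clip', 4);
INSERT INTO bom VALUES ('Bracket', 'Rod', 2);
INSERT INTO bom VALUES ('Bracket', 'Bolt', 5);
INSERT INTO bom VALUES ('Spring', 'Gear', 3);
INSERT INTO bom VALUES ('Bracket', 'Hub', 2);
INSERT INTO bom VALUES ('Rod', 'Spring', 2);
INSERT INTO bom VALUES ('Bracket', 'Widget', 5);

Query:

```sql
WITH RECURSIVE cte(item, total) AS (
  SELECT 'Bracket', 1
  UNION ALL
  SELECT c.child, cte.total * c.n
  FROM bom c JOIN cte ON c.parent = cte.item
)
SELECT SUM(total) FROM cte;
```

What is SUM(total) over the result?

Base: (Bracket, total=1).
Iteration 1: components of {Bracket} -> Bolt = 1*5 = 5, Hub = 1*2 = 2, Rod = 1*2 = 2, Widget = 1*5 = 5.
Iteration 2: components of {Bolt,Hub,Rod,Widget} -> Clip = 2*4 = 8, Spring = 2*2 = 4.
Iteration 3: components of {Clip,Spring} -> Gear = 4*3 = 12.
Iteration 4: no further components; recursion stops.
SUM(total) = 1 + 2 + 2 + 5 + 5 + 4 + 8 + 12 = 39.

39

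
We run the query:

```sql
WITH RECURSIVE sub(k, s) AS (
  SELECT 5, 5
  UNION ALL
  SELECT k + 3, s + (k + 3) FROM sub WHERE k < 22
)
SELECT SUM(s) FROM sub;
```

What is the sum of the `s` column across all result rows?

308

Base: k=5, s=5.
Iteration 1: 5 < 22 holds -> k = 5 + 3 = 8, s = 5 + 8 = 13.
Iteration 2: 8 < 22 holds -> k = 8 + 3 = 11, s = 13 + 11 = 24.
Iteration 3: 11 < 22 holds -> k = 11 + 3 = 14, s = 24 + 14 = 38.
Iteration 4: 14 < 22 holds -> k = 14 + 3 = 17, s = 38 + 17 = 55.
Iteration 5: 17 < 22 holds -> k = 17 + 3 = 20, s = 55 + 20 = 75.
Iteration 6: 20 < 22 holds -> k = 20 + 3 = 23, s = 75 + 23 = 98.
Iteration 7: 23 < 22 fails; recursion stops.
SUM(s) = 5 + 13 + 24 + 38 + 55 + 75 + 98 = 308.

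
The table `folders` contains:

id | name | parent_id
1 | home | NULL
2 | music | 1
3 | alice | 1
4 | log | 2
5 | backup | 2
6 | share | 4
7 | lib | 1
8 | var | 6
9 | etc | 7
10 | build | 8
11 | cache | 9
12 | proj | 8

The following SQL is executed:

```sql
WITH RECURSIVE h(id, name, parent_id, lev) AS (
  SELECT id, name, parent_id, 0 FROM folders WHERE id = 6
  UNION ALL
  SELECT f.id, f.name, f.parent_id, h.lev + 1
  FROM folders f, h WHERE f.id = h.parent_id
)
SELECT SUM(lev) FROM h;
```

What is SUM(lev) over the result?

6

Base: id=6 (share), parent_id=4, lev 0.
Iteration 1: join on id=4 -> log (id 4, parent_id=2, lev 1).
Iteration 2: join on id=2 -> music (id 2, parent_id=1, lev 2).
Iteration 3: join on id=1 -> home (id 1, parent_id=NULL, lev 3).
Iteration 4: parent_id is NULL; no match; recursion stops.
SUM(lev) = 0 + 1 + 2 + 3 = 6.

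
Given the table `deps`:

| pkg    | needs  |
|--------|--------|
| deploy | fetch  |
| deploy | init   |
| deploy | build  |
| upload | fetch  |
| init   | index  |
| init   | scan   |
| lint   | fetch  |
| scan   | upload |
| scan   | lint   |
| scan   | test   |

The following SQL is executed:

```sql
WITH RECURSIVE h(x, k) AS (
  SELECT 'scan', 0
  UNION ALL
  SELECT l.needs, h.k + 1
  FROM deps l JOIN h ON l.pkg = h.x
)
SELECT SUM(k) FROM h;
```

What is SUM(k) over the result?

7

Base: (scan, k=0).
Iteration 1: edges from {scan} -> (lint, k=1), (test, k=1), (upload, k=1).
Iteration 2: edges from {lint,test,upload} -> (fetch, k=2) x2. [UNION ALL keeps all 2 new rows, including repeats]
Iteration 3: no outgoing edges from {fetch}; recursion stops.
SUM(k) = 0 + 1 + 1 + 1 + 2 + 2 = 7.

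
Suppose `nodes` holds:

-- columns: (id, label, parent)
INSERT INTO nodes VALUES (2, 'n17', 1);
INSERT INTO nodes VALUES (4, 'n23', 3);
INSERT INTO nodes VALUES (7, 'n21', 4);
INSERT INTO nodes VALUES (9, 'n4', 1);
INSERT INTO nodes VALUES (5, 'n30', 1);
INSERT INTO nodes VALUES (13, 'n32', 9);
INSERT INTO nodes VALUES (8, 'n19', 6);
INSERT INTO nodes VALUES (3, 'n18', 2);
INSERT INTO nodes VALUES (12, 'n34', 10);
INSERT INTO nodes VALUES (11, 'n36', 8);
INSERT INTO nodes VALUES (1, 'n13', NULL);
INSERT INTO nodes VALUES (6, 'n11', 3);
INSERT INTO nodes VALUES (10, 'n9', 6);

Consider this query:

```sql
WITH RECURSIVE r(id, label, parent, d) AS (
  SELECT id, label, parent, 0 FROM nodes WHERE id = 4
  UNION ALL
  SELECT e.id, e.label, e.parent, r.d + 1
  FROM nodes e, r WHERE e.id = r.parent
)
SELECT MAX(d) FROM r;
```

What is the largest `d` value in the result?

Base: id=4 (n23), parent=3, d 0.
Iteration 1: join on id=3 -> n18 (id 3, parent=2, d 1).
Iteration 2: join on id=2 -> n17 (id 2, parent=1, d 2).
Iteration 3: join on id=1 -> n13 (id 1, parent=NULL, d 3).
Iteration 4: parent is NULL; no match; recursion stops.
d values: 0, 1, 2, 3; the maximum is 3.

3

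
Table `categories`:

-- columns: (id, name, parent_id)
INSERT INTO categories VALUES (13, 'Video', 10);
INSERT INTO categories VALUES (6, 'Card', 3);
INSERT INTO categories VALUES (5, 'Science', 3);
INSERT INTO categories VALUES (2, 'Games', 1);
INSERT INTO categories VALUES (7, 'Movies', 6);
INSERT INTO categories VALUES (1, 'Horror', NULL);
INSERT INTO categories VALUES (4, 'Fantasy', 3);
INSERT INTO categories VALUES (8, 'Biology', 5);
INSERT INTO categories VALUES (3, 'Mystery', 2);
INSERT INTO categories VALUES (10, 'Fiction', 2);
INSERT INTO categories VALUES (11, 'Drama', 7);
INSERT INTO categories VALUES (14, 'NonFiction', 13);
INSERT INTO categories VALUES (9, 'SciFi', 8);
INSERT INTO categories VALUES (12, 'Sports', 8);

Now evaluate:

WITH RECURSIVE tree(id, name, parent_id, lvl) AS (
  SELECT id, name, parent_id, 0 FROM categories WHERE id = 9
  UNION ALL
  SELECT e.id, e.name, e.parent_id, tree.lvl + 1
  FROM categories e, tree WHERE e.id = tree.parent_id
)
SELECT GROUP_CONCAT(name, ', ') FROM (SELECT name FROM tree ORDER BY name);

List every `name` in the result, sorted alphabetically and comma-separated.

Biology, Games, Horror, Mystery, SciFi, Science

Base: id=9 (SciFi), parent_id=8, lvl 0.
Iteration 1: join on id=8 -> Biology (id 8, parent_id=5, lvl 1).
Iteration 2: join on id=5 -> Science (id 5, parent_id=3, lvl 2).
Iteration 3: join on id=3 -> Mystery (id 3, parent_id=2, lvl 3).
Iteration 4: join on id=2 -> Games (id 2, parent_id=1, lvl 4).
Iteration 5: join on id=1 -> Horror (id 1, parent_id=NULL, lvl 5).
Iteration 6: parent_id is NULL; no match; recursion stops.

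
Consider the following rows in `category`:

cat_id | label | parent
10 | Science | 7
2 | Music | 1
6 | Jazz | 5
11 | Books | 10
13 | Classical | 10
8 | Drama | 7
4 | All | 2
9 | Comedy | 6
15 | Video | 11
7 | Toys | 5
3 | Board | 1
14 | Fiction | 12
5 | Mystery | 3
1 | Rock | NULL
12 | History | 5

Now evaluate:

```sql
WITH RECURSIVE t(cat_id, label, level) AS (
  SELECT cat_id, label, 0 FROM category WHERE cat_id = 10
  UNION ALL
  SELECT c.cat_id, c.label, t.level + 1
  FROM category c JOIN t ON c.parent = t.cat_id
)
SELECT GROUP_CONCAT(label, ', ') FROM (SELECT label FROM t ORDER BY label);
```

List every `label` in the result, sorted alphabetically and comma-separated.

Base: cat_id=10 (Science) at level 0.
Iteration 1: rows with parent in {10} -> Books (id 11, level 1), Classical (id 13, level 1).
Iteration 2: rows with parent in {11,13} -> Video (id 15, level 2).
Iteration 3: no rows with parent in {15}; recursion stops.

Books, Classical, Science, Video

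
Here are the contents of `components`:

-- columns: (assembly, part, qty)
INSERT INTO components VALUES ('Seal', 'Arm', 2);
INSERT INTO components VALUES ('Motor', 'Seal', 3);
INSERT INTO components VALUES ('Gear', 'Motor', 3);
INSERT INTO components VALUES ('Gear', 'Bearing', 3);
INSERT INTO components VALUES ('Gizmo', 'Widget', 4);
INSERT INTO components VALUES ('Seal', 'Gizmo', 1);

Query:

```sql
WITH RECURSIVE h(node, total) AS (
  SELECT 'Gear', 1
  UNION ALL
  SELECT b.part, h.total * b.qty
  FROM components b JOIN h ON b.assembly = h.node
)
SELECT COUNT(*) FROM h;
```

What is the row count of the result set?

7

Base: (Gear, total=1).
Iteration 1: components of {Gear} -> Bearing = 1*3 = 3, Motor = 1*3 = 3.
Iteration 2: components of {Bearing,Motor} -> Seal = 3*3 = 9.
Iteration 3: components of {Seal} -> Arm = 9*2 = 18, Gizmo = 9*1 = 9.
Iteration 4: components of {Arm,Gizmo} -> Widget = 9*4 = 36.
Iteration 5: no further components; recursion stops.
Total rows emitted: 7.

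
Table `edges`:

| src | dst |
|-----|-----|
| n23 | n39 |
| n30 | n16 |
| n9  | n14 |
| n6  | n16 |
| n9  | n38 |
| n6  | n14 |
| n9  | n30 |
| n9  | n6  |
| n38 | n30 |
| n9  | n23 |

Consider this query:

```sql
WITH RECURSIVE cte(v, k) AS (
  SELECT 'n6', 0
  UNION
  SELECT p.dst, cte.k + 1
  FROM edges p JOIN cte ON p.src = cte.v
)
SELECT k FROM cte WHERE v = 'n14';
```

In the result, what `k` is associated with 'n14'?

1

Base: (n6, k=0).
Iteration 1: edges from {n6} -> (n14, k=1), (n16, k=1).
Iteration 2: no outgoing edges from {n14,n16}; recursion stops.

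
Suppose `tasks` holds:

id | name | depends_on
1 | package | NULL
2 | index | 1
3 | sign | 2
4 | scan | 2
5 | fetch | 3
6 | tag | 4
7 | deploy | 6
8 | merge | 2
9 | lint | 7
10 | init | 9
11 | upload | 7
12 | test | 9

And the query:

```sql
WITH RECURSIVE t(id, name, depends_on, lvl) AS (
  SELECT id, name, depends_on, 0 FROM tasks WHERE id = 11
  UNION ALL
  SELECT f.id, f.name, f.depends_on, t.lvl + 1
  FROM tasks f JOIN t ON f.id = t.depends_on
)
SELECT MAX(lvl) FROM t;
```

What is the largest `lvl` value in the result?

Base: id=11 (upload), depends_on=7, lvl 0.
Iteration 1: join on id=7 -> deploy (id 7, depends_on=6, lvl 1).
Iteration 2: join on id=6 -> tag (id 6, depends_on=4, lvl 2).
Iteration 3: join on id=4 -> scan (id 4, depends_on=2, lvl 3).
Iteration 4: join on id=2 -> index (id 2, depends_on=1, lvl 4).
Iteration 5: join on id=1 -> package (id 1, depends_on=NULL, lvl 5).
Iteration 6: depends_on is NULL; no match; recursion stops.
lvl values: 0, 1, 2, 3, 4, 5; the maximum is 5.

5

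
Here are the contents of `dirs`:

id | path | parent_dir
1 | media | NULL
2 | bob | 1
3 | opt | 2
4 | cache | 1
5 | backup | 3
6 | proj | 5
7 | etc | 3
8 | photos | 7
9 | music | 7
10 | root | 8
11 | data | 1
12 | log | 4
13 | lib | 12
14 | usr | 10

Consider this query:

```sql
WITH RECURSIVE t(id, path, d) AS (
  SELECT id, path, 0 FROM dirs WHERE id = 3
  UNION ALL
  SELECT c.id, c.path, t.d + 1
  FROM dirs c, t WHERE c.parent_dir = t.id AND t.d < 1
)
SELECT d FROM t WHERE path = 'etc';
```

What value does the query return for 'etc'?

Base: id=3 (opt) at d 0.
Iteration 1: rows with parent_dir in {3} -> backup (id 5, d 1), etc (id 7, d 1).
Iteration 2: d < 1 fails for all current rows; recursion stops.

1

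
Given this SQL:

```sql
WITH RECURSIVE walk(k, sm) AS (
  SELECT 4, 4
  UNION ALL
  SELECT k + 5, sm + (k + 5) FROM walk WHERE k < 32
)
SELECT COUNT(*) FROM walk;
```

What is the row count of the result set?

7

Base: k=4, sm=4.
Iteration 1: 4 < 32 holds -> k = 4 + 5 = 9, sm = 4 + 9 = 13.
Iteration 2: 9 < 32 holds -> k = 9 + 5 = 14, sm = 13 + 14 = 27.
Iteration 3: 14 < 32 holds -> k = 14 + 5 = 19, sm = 27 + 19 = 46.
Iteration 4: 19 < 32 holds -> k = 19 + 5 = 24, sm = 46 + 24 = 70.
Iteration 5: 24 < 32 holds -> k = 24 + 5 = 29, sm = 70 + 29 = 99.
Iteration 6: 29 < 32 holds -> k = 29 + 5 = 34, sm = 99 + 34 = 133.
Iteration 7: 34 < 32 fails; recursion stops.
Total rows emitted: 7.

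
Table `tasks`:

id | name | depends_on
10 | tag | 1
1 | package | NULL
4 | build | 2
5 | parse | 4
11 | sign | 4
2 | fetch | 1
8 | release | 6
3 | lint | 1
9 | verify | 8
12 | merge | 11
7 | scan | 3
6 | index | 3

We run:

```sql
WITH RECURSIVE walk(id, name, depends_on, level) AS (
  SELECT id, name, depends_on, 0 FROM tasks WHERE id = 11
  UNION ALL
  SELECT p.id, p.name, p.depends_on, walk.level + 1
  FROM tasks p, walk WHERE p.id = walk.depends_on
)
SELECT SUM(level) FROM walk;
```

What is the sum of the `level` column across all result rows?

Base: id=11 (sign), depends_on=4, level 0.
Iteration 1: join on id=4 -> build (id 4, depends_on=2, level 1).
Iteration 2: join on id=2 -> fetch (id 2, depends_on=1, level 2).
Iteration 3: join on id=1 -> package (id 1, depends_on=NULL, level 3).
Iteration 4: depends_on is NULL; no match; recursion stops.
SUM(level) = 0 + 1 + 2 + 3 = 6.

6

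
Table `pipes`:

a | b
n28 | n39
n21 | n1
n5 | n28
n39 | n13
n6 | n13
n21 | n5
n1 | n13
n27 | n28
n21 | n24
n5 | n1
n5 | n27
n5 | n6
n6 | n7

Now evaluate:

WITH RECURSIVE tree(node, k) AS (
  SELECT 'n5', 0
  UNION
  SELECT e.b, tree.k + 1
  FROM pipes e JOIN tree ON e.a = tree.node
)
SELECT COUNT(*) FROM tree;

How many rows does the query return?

Base: (n5, k=0).
Iteration 1: edges from {n5} -> (n1, k=1), (n27, k=1), (n28, k=1), (n6, k=1).
Iteration 2: edges from {n1,n27,n28,n6} -> (n13, k=2), (n28, k=2), (n39, k=2), (n7, k=2). [UNION drops 1 duplicate row(s)]
Iteration 3: edges from {n13,n28,n39,n7} -> (n13, k=3), (n39, k=3).
Iteration 4: edges from {n13,n39} -> (n13, k=4).
Iteration 5: no outgoing edges from {n13}; recursion stops.
Total rows emitted: 12.

12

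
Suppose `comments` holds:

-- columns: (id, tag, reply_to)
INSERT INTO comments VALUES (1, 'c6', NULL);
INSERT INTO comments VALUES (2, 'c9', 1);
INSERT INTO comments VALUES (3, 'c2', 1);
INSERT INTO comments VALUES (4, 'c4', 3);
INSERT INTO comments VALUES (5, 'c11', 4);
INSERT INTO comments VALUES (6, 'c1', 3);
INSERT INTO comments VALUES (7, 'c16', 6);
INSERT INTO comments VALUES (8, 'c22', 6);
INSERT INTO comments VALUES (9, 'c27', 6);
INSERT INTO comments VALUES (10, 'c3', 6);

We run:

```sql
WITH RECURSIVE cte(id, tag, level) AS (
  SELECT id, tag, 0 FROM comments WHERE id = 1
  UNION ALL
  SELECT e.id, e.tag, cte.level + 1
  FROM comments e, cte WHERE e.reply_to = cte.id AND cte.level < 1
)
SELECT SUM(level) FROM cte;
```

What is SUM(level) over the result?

2

Base: id=1 (c6) at level 0.
Iteration 1: rows with reply_to in {1} -> c9 (id 2, level 1), c2 (id 3, level 1).
Iteration 2: level < 1 fails for all current rows; recursion stops.
SUM(level) = 0 + 1 + 1 = 2.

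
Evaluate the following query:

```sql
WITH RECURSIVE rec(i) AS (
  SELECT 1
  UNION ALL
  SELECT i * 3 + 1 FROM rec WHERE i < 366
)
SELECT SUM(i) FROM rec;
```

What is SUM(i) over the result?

1636

Base: i=1.
Iteration 1: 1 < 366 holds -> i = 1 * 3 + 1 = 4.
Iteration 2: 4 < 366 holds -> i = 4 * 3 + 1 = 13.
Iteration 3: 13 < 366 holds -> i = 13 * 3 + 1 = 40.
Iteration 4: 40 < 366 holds -> i = 40 * 3 + 1 = 121.
Iteration 5: 121 < 366 holds -> i = 121 * 3 + 1 = 364.
Iteration 6: 364 < 366 holds -> i = 364 * 3 + 1 = 1093.
Iteration 7: 1093 < 366 fails; recursion stops.
SUM(i) = 1 + 4 + 13 + 40 + 121 + 364 + 1093 = 1636.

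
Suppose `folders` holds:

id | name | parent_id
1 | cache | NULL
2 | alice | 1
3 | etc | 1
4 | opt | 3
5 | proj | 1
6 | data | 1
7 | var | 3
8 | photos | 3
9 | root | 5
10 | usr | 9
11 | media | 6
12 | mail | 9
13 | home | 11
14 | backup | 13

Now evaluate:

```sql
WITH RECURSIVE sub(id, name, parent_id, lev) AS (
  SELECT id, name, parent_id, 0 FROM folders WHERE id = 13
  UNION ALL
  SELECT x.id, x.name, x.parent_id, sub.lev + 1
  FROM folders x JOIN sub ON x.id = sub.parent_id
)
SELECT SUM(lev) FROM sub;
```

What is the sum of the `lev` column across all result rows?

Base: id=13 (home), parent_id=11, lev 0.
Iteration 1: join on id=11 -> media (id 11, parent_id=6, lev 1).
Iteration 2: join on id=6 -> data (id 6, parent_id=1, lev 2).
Iteration 3: join on id=1 -> cache (id 1, parent_id=NULL, lev 3).
Iteration 4: parent_id is NULL; no match; recursion stops.
SUM(lev) = 0 + 1 + 2 + 3 = 6.

6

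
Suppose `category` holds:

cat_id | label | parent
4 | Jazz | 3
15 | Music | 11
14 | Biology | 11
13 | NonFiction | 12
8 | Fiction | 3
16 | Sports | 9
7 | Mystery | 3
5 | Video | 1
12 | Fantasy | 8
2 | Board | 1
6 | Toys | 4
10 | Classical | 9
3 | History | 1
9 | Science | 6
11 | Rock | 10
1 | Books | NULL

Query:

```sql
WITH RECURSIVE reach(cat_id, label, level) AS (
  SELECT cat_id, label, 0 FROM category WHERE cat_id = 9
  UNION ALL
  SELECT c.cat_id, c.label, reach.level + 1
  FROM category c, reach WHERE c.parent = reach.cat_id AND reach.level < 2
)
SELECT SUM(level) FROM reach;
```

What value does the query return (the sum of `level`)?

4

Base: cat_id=9 (Science) at level 0.
Iteration 1: rows with parent in {9} -> Classical (id 10, level 1), Sports (id 16, level 1).
Iteration 2: rows with parent in {10,16} -> Rock (id 11, level 2).
Iteration 3: level < 2 fails for all current rows; recursion stops.
SUM(level) = 0 + 1 + 1 + 2 = 4.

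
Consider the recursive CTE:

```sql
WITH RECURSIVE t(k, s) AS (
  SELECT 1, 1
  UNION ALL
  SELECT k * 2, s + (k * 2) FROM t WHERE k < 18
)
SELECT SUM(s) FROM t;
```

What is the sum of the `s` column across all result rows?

Base: k=1, s=1.
Iteration 1: 1 < 18 holds -> k = 1 * 2 = 2, s = 1 + 2 = 3.
Iteration 2: 2 < 18 holds -> k = 2 * 2 = 4, s = 3 + 4 = 7.
Iteration 3: 4 < 18 holds -> k = 4 * 2 = 8, s = 7 + 8 = 15.
Iteration 4: 8 < 18 holds -> k = 8 * 2 = 16, s = 15 + 16 = 31.
Iteration 5: 16 < 18 holds -> k = 16 * 2 = 32, s = 31 + 32 = 63.
Iteration 6: 32 < 18 fails; recursion stops.
SUM(s) = 1 + 3 + 7 + 15 + 31 + 63 = 120.

120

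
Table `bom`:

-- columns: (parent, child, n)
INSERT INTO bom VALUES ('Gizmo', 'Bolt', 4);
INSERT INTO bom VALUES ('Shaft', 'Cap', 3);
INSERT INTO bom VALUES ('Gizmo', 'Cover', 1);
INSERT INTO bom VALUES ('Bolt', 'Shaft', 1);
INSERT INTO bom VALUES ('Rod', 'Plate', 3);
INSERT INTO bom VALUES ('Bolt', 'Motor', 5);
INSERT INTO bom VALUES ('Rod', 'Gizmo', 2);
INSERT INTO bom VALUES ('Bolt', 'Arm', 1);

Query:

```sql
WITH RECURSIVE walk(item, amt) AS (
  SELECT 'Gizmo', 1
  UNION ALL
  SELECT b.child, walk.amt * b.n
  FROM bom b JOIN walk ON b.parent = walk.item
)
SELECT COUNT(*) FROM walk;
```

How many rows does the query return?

Base: (Gizmo, amt=1).
Iteration 1: components of {Gizmo} -> Bolt = 1*4 = 4, Cover = 1*1 = 1.
Iteration 2: components of {Bolt,Cover} -> Arm = 4*1 = 4, Motor = 4*5 = 20, Shaft = 4*1 = 4.
Iteration 3: components of {Arm,Motor,Shaft} -> Cap = 4*3 = 12.
Iteration 4: no further components; recursion stops.
Total rows emitted: 7.

7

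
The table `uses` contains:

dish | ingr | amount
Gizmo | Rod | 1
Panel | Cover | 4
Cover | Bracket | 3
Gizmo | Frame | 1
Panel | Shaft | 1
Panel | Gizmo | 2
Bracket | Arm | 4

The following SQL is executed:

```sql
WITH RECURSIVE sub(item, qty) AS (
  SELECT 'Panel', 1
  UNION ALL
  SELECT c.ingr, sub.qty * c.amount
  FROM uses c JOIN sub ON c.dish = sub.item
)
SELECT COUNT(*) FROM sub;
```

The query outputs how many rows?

Base: (Panel, qty=1).
Iteration 1: components of {Panel} -> Cover = 1*4 = 4, Gizmo = 1*2 = 2, Shaft = 1*1 = 1.
Iteration 2: components of {Cover,Gizmo,Shaft} -> Bracket = 4*3 = 12, Frame = 2*1 = 2, Rod = 2*1 = 2.
Iteration 3: components of {Bracket,Frame,Rod} -> Arm = 12*4 = 48.
Iteration 4: no further components; recursion stops.
Total rows emitted: 8.

8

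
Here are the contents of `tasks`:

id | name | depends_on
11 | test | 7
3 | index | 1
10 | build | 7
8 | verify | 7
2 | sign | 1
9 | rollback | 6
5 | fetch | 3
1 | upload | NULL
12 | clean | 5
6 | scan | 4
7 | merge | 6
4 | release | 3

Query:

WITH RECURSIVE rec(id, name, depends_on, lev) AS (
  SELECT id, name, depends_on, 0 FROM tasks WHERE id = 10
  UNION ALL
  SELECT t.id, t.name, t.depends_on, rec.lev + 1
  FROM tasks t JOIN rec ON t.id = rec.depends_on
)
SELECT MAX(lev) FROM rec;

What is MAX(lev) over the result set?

5

Base: id=10 (build), depends_on=7, lev 0.
Iteration 1: join on id=7 -> merge (id 7, depends_on=6, lev 1).
Iteration 2: join on id=6 -> scan (id 6, depends_on=4, lev 2).
Iteration 3: join on id=4 -> release (id 4, depends_on=3, lev 3).
Iteration 4: join on id=3 -> index (id 3, depends_on=1, lev 4).
Iteration 5: join on id=1 -> upload (id 1, depends_on=NULL, lev 5).
Iteration 6: depends_on is NULL; no match; recursion stops.
lev values: 0, 1, 2, 3, 4, 5; the maximum is 5.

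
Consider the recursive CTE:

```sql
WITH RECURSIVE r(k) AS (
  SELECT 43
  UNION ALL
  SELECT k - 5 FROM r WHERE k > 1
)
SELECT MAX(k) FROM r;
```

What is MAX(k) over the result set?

Base: k=43.
Iteration 1: 43 > 1 holds -> k = 43 - 5 = 38.
Iteration 2: 38 > 1 holds -> k = 38 - 5 = 33.
Iteration 3: 33 > 1 holds -> k = 33 - 5 = 28.
Iteration 4: 28 > 1 holds -> k = 28 - 5 = 23.
Iteration 5: 23 > 1 holds -> k = 23 - 5 = 18.
Iteration 6: 18 > 1 holds -> k = 18 - 5 = 13.
Iteration 7: 13 > 1 holds -> k = 13 - 5 = 8.
Iteration 8: 8 > 1 holds -> k = 8 - 5 = 3.
Iteration 9: 3 > 1 holds -> k = 3 - 5 = -2.
Iteration 10: -2 > 1 fails; recursion stops.
k values: 43, 38, 33, 28, 23, 18, 13, 8, 3, -2; the maximum is 43.

43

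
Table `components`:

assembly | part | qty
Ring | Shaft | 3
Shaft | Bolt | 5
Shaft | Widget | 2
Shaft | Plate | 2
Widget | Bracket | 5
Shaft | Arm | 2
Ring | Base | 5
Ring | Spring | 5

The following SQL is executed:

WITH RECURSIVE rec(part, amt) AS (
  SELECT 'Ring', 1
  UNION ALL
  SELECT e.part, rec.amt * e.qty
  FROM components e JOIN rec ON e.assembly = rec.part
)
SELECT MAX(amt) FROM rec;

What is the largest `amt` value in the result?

30

Base: (Ring, amt=1).
Iteration 1: components of {Ring} -> Base = 1*5 = 5, Shaft = 1*3 = 3, Spring = 1*5 = 5.
Iteration 2: components of {Base,Shaft,Spring} -> Arm = 3*2 = 6, Bolt = 3*5 = 15, Plate = 3*2 = 6, Widget = 3*2 = 6.
Iteration 3: components of {Arm,Bolt,Plate,Widget} -> Bracket = 6*5 = 30.
Iteration 4: no further components; recursion stops.
amt values: 1, 3, 5, 5, 15, 6, 6, 6, 30; the maximum is 30.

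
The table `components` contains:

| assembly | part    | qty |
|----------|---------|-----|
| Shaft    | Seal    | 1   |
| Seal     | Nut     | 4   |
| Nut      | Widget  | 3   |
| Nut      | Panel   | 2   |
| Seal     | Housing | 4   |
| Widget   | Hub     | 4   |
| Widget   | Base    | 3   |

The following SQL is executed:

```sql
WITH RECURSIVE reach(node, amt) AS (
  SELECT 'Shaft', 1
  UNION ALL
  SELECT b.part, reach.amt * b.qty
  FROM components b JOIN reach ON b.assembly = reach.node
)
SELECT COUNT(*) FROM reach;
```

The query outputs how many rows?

Base: (Shaft, amt=1).
Iteration 1: components of {Shaft} -> Seal = 1*1 = 1.
Iteration 2: components of {Seal} -> Housing = 1*4 = 4, Nut = 1*4 = 4.
Iteration 3: components of {Housing,Nut} -> Panel = 4*2 = 8, Widget = 4*3 = 12.
Iteration 4: components of {Panel,Widget} -> Base = 12*3 = 36, Hub = 12*4 = 48.
Iteration 5: no further components; recursion stops.
Total rows emitted: 8.

8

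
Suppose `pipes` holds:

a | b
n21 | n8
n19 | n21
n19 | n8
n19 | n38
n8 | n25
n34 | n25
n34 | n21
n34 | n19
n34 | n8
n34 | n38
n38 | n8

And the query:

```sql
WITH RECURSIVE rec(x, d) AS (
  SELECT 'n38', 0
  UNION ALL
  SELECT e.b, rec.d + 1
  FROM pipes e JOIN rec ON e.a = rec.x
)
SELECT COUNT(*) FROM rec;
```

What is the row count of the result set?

3

Base: (n38, d=0).
Iteration 1: edges from {n38} -> (n8, d=1).
Iteration 2: edges from {n8} -> (n25, d=2).
Iteration 3: no outgoing edges from {n25}; recursion stops.
Total rows emitted: 3.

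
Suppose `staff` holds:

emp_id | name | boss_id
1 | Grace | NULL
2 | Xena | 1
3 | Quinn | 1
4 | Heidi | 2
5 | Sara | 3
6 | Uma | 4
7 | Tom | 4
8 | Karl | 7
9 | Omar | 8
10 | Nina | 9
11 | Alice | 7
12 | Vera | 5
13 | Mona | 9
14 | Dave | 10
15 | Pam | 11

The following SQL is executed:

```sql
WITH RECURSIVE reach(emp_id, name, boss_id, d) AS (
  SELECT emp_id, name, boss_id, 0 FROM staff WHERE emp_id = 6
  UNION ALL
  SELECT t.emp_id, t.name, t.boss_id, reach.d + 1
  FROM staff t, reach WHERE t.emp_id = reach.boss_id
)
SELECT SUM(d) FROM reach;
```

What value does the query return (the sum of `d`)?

Base: emp_id=6 (Uma), boss_id=4, d 0.
Iteration 1: join on emp_id=4 -> Heidi (id 4, boss_id=2, d 1).
Iteration 2: join on emp_id=2 -> Xena (id 2, boss_id=1, d 2).
Iteration 3: join on emp_id=1 -> Grace (id 1, boss_id=NULL, d 3).
Iteration 4: boss_id is NULL; no match; recursion stops.
SUM(d) = 0 + 1 + 2 + 3 = 6.

6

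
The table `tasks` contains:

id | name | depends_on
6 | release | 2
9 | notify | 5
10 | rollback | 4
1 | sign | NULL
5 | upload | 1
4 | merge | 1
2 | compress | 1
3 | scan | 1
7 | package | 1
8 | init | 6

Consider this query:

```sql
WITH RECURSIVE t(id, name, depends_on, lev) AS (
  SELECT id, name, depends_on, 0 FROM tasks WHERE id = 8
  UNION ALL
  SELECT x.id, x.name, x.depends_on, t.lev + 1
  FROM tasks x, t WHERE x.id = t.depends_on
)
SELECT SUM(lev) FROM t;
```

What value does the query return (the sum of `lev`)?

6

Base: id=8 (init), depends_on=6, lev 0.
Iteration 1: join on id=6 -> release (id 6, depends_on=2, lev 1).
Iteration 2: join on id=2 -> compress (id 2, depends_on=1, lev 2).
Iteration 3: join on id=1 -> sign (id 1, depends_on=NULL, lev 3).
Iteration 4: depends_on is NULL; no match; recursion stops.
SUM(lev) = 0 + 1 + 2 + 3 = 6.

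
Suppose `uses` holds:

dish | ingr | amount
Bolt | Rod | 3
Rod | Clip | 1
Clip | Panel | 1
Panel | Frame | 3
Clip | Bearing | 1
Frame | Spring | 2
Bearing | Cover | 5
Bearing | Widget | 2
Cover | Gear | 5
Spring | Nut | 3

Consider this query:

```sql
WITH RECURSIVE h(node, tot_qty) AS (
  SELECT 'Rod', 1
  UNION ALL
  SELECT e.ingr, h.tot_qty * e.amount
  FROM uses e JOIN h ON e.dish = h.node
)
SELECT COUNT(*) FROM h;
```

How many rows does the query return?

10

Base: (Rod, tot_qty=1).
Iteration 1: components of {Rod} -> Clip = 1*1 = 1.
Iteration 2: components of {Clip} -> Bearing = 1*1 = 1, Panel = 1*1 = 1.
Iteration 3: components of {Bearing,Panel} -> Cover = 1*5 = 5, Frame = 1*3 = 3, Widget = 1*2 = 2.
Iteration 4: components of {Cover,Frame,Widget} -> Gear = 5*5 = 25, Spring = 3*2 = 6.
Iteration 5: components of {Gear,Spring} -> Nut = 6*3 = 18.
Iteration 6: no further components; recursion stops.
Total rows emitted: 10.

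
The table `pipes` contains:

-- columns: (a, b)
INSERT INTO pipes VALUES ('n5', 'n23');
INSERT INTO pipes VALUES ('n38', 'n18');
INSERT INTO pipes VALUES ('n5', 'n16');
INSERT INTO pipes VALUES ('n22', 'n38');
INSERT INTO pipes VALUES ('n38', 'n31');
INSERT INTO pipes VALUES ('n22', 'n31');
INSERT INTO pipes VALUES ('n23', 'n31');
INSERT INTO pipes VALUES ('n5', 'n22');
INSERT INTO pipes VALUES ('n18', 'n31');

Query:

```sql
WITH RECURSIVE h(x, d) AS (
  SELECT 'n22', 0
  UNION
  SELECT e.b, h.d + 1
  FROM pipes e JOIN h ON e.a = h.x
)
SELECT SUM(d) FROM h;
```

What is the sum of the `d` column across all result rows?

Base: (n22, d=0).
Iteration 1: edges from {n22} -> (n31, d=1), (n38, d=1).
Iteration 2: edges from {n31,n38} -> (n18, d=2), (n31, d=2).
Iteration 3: edges from {n18,n31} -> (n31, d=3).
Iteration 4: no outgoing edges from {n31}; recursion stops.
SUM(d) = 0 + 1 + 1 + 2 + 2 + 3 = 9.

9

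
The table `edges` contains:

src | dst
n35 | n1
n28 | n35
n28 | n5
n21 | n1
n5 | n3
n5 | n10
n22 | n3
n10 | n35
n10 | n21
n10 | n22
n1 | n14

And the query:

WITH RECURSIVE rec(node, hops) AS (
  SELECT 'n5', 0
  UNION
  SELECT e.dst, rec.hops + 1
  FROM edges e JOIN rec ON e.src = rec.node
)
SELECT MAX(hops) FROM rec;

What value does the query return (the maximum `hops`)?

Base: (n5, hops=0).
Iteration 1: edges from {n5} -> (n10, hops=1), (n3, hops=1).
Iteration 2: edges from {n10,n3} -> (n21, hops=2), (n22, hops=2), (n35, hops=2).
Iteration 3: edges from {n21,n22,n35} -> (n1, hops=3), (n3, hops=3). [UNION drops 1 duplicate row(s)]
Iteration 4: edges from {n1,n3} -> (n14, hops=4).
Iteration 5: no outgoing edges from {n14}; recursion stops.
hops values: 0, 1, 1, 2, 2, 2, 3, 3, 4; the maximum is 4.

4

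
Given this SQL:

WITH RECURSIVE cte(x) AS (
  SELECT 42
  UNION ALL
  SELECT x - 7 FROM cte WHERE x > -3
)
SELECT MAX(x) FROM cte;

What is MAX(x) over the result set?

Base: x=42.
Iteration 1: 42 > -3 holds -> x = 42 - 7 = 35.
Iteration 2: 35 > -3 holds -> x = 35 - 7 = 28.
Iteration 3: 28 > -3 holds -> x = 28 - 7 = 21.
Iteration 4: 21 > -3 holds -> x = 21 - 7 = 14.
Iteration 5: 14 > -3 holds -> x = 14 - 7 = 7.
Iteration 6: 7 > -3 holds -> x = 7 - 7 = 0.
Iteration 7: 0 > -3 holds -> x = 0 - 7 = -7.
Iteration 8: -7 > -3 fails; recursion stops.
x values: 42, 35, 28, 21, 14, 7, 0, -7; the maximum is 42.

42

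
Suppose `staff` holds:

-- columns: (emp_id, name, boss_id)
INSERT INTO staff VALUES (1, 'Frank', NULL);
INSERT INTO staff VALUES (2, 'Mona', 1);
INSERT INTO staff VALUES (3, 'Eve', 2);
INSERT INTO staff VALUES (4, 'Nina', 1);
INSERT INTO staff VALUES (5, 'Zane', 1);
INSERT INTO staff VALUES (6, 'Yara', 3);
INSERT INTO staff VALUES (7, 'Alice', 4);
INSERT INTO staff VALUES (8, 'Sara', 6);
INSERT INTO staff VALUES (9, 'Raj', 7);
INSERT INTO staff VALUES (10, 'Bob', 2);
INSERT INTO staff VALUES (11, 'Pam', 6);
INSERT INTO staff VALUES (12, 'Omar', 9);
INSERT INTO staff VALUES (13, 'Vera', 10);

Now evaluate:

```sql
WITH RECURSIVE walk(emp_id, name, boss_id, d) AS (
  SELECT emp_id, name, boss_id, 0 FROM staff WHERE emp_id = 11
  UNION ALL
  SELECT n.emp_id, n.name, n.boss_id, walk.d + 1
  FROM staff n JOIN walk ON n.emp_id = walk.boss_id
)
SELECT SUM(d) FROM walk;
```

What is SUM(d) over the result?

10

Base: emp_id=11 (Pam), boss_id=6, d 0.
Iteration 1: join on emp_id=6 -> Yara (id 6, boss_id=3, d 1).
Iteration 2: join on emp_id=3 -> Eve (id 3, boss_id=2, d 2).
Iteration 3: join on emp_id=2 -> Mona (id 2, boss_id=1, d 3).
Iteration 4: join on emp_id=1 -> Frank (id 1, boss_id=NULL, d 4).
Iteration 5: boss_id is NULL; no match; recursion stops.
SUM(d) = 0 + 1 + 2 + 3 + 4 = 10.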